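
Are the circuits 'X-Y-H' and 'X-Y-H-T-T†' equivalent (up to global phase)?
Yes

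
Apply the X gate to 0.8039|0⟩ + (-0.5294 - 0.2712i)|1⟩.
(-0.5294 - 0.2712i)|0⟩ + 0.8039|1⟩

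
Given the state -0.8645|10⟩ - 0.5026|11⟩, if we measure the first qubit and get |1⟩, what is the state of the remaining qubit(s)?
-0.8645|0⟩ - 0.5026|1⟩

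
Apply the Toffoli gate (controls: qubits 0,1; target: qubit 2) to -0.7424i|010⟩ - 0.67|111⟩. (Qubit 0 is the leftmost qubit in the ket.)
-0.7424i|010⟩ - 0.67|110⟩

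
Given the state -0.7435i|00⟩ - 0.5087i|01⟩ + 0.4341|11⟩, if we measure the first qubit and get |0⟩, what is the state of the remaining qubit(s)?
-0.8253i|0⟩ - 0.5647i|1⟩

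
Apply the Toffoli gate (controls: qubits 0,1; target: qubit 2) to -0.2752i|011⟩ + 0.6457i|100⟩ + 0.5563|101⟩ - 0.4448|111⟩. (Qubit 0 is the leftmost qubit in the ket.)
-0.2752i|011⟩ + 0.6457i|100⟩ + 0.5563|101⟩ - 0.4448|110⟩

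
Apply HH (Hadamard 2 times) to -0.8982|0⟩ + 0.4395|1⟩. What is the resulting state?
-0.8982|0⟩ + 0.4395|1⟩

H² = I, so an even number of Hadamards cancels: H^2 = I and the state is unchanged.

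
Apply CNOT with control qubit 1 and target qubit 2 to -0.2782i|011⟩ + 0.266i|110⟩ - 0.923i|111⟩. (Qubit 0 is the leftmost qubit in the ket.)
-0.2782i|010⟩ - 0.923i|110⟩ + 0.266i|111⟩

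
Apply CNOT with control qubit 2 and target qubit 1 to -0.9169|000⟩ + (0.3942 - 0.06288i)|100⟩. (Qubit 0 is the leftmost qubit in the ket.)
-0.9169|000⟩ + (0.3942 - 0.06288i)|100⟩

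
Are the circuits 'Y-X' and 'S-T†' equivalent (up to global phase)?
No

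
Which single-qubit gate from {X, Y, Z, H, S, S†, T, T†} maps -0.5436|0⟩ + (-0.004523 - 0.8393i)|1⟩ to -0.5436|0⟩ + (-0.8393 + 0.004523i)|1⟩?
S†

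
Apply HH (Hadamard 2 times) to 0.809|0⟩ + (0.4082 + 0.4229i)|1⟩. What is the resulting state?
0.809|0⟩ + (0.4082 + 0.4229i)|1⟩

H² = I, so an even number of Hadamards cancels: H^2 = I and the state is unchanged.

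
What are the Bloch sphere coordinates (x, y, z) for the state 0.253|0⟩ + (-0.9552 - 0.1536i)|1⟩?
(-0.4833, -0.07772, -0.872)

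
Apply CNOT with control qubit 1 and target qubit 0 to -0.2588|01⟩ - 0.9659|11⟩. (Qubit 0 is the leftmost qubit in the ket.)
-0.9659|01⟩ - 0.2588|11⟩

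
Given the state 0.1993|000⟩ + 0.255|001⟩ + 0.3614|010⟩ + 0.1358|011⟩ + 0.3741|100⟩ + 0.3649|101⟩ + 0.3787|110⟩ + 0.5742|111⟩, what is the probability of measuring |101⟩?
0.1332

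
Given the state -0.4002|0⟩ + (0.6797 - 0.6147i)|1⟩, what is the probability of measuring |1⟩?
0.8398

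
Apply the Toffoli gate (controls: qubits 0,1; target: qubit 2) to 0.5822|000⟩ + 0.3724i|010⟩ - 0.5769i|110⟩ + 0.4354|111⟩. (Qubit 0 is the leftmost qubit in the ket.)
0.5822|000⟩ + 0.3724i|010⟩ + 0.4354|110⟩ - 0.5769i|111⟩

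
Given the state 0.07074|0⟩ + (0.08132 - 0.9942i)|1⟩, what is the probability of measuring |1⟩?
0.995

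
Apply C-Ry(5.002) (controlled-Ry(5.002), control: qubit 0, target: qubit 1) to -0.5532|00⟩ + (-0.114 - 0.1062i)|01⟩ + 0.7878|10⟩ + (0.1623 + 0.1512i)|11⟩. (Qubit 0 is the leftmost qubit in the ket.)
-0.5532|00⟩ + (-0.114 - 0.1062i)|01⟩ + (-0.7286 - 0.09037i)|10⟩ + (0.3407 - 0.1212i)|11⟩

C-Ry(5.002) leaves the control-|0⟩ kets |00⟩, |01⟩ unchanged and applies Ry(5.002) to qubit 1 on the control-|1⟩ pair (|10⟩, |11⟩).
Ry(5.002) = [[cos(θ/2), −sin(θ/2)], [sin(θ/2), cos(θ/2)]]; θ = 5.002, cos(θ/2) ≈ -0.801742, sin(θ/2) ≈ 0.597671.
With a = amp(|10⟩) = 0.7878 and b = amp(|11⟩) = (0.1623 + 0.1512i):
new amp(|10⟩) = (-0.801742)·a + (-0.597671)·b = (-0.7286 - 0.09037i)
new amp(|11⟩) = (0.597671)·a + (-0.801742)·b = (0.3407 - 0.1212i)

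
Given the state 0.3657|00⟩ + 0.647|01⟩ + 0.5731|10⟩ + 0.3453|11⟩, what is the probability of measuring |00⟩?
0.1337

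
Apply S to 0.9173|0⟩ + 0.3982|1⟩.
0.9173|0⟩ + 0.3982i|1⟩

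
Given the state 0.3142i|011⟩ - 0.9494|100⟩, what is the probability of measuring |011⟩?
0.09872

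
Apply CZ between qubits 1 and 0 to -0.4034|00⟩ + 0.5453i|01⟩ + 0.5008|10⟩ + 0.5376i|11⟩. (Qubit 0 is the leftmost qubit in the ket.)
-0.4034|00⟩ + 0.5453i|01⟩ + 0.5008|10⟩ - 0.5376i|11⟩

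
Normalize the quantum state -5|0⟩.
-|0⟩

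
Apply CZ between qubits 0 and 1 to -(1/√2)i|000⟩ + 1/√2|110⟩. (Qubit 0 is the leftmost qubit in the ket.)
-(1/√2)i|000⟩ - 1/√2|110⟩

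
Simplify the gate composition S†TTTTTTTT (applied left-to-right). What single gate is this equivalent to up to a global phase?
S†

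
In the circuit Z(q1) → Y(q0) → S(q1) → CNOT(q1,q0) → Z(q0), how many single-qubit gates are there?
4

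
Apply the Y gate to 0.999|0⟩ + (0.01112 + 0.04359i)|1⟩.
(0.04359 - 0.01112i)|0⟩ + 0.999i|1⟩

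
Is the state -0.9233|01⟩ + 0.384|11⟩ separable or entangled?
Separable

Writing the state as a|00⟩ + b|01⟩ + c|10⟩ + d|11⟩, it is a product state iff ad − bc = 0.
Here (a, b, c, d) = (0, -0.9233, 0, 0.384): ad − bc = (0)(0.384) − (-0.9233)(0) = 0, so the state is separable.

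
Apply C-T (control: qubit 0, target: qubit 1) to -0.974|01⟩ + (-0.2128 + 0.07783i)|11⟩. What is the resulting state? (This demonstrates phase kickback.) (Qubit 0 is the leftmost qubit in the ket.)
-0.974|01⟩ + (-0.2055 - 0.09544i)|11⟩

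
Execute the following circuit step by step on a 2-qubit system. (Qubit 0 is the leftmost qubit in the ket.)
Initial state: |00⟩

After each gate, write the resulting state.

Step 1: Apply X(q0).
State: |10⟩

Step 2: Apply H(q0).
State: 1/√2|00⟩ - 1/√2|10⟩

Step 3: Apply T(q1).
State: 1/√2|00⟩ - 1/√2|10⟩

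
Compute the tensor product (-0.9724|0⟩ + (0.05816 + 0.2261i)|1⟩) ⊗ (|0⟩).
-0.9724|00⟩ + (0.05816 + 0.2261i)|10⟩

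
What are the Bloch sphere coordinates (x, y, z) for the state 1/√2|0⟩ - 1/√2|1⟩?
(-1, 0, 0)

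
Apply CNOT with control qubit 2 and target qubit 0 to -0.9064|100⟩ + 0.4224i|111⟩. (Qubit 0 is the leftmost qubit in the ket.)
0.4224i|011⟩ - 0.9064|100⟩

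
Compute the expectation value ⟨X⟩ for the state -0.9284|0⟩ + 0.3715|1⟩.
-0.6898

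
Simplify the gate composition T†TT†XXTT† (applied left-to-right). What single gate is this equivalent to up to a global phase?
T†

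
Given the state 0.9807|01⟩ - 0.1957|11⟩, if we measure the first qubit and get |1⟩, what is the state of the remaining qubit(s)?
-|1⟩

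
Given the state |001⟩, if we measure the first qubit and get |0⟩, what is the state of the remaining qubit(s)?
|01⟩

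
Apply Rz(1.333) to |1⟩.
(0.786 + 0.6182i)|1⟩

Rz(1.333) = [[e^(−iθ/2), 0], [0, e^(iθ/2)]] with e^(±iθ/2) = cos(θ/2) ± i·sin(θ/2); θ = 1.333, cos(θ/2) ≈ 0.78599, sin(θ/2) ≈ 0.618239.
With a = amp(|0⟩) = 0 and b = amp(|1⟩) = 1:
new amp(|0⟩) = (0.78599 - 0.618239i)·a = 0
new amp(|1⟩) = (0.78599 + 0.618239i)·b = (0.786 + 0.6182i)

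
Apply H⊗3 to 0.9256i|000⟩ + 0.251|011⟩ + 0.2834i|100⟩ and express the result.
(0.08874 + 0.4274i)|000⟩ + (-0.08874 + 0.4274i)|001⟩ + (-0.08874 + 0.4274i)|010⟩ + (0.08874 + 0.4274i)|011⟩ + (0.08874 + 0.2271i)|100⟩ + (-0.08874 + 0.2271i)|101⟩ + (-0.08874 + 0.2271i)|110⟩ + (0.08874 + 0.2271i)|111⟩

H⊗3 gives amp(|y⟩) = (1/2√2) Σ_x (−1)^(x·y) amp(|x⟩), where x·y is the number of positions in which both x and y have a 1.
|000⟩: (0.9256i + 0.251 + 0.2834i)/(2√2) = (0.08874 + 0.4274i)
|001⟩: (0.9256i - 0.251 + 0.2834i)/(2√2) = (-0.08874 + 0.4274i)
|010⟩: (0.9256i - 0.251 + 0.2834i)/(2√2) = (-0.08874 + 0.4274i)
|011⟩: (0.9256i + 0.251 + 0.2834i)/(2√2) = (0.08874 + 0.4274i)
|100⟩: (0.9256i + 0.251 - 0.2834i)/(2√2) = (0.08874 + 0.2271i)
|101⟩: (0.9256i - 0.251 - 0.2834i)/(2√2) = (-0.08874 + 0.2271i)
|110⟩: (0.9256i - 0.251 - 0.2834i)/(2√2) = (-0.08874 + 0.2271i)
|111⟩: (0.9256i + 0.251 - 0.2834i)/(2√2) = (0.08874 + 0.2271i)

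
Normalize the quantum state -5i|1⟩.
-i|1⟩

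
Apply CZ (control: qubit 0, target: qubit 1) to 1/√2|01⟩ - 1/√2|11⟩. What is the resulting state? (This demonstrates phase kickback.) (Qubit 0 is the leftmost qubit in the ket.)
1/√2|01⟩ + 1/√2|11⟩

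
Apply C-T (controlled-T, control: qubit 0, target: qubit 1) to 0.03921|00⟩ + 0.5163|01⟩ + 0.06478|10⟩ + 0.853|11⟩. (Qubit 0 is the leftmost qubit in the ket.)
0.03921|00⟩ + 0.5163|01⟩ + 0.06478|10⟩ + (0.6032 + 0.6032i)|11⟩

C-T leaves the control-|0⟩ kets |00⟩, |01⟩ unchanged and applies T to qubit 1 on the control-|1⟩ pair (|10⟩, |11⟩).
T = [[1, 0], [0, (1/√2 + (1/√2)i)]].
With a = amp(|10⟩) = 0.06478 and b = amp(|11⟩) = 0.853:
new amp(|10⟩) = (1)·a = 0.06478
new amp(|11⟩) = (1/√2 + (1/√2)i)·b = (0.6032 + 0.6032i)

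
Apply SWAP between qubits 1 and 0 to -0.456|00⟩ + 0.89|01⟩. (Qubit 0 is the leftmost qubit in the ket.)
-0.456|00⟩ + 0.89|10⟩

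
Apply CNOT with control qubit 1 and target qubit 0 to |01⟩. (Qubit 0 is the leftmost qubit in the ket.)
|11⟩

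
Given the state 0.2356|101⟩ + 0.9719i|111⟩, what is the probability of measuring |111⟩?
0.9446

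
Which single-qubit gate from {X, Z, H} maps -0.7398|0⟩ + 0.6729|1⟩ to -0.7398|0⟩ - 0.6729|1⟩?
Z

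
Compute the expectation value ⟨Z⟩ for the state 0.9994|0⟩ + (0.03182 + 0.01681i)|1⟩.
0.9975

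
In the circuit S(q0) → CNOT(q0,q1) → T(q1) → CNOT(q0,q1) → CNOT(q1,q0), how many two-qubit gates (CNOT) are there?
3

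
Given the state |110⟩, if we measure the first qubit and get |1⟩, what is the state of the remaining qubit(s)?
|10⟩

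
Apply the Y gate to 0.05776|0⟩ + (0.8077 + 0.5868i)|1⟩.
(0.5868 - 0.8077i)|0⟩ + 0.05776i|1⟩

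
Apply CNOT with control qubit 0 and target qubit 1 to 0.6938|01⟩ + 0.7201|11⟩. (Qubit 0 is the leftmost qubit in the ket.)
0.6938|01⟩ + 0.7201|10⟩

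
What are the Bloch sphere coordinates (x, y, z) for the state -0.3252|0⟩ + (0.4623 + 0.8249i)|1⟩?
(-0.3007, -0.5365, -0.7884)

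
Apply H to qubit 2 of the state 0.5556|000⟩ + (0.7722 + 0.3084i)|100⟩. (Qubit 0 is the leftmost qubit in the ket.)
0.3929|000⟩ + 0.3929|001⟩ + (0.546 + 0.2181i)|100⟩ + (0.546 + 0.2181i)|101⟩

H on qubit 2 mixes each pair of kets that differ only in qubit 2: amplitudes (a, b) of (|…0…⟩, |…1…⟩) become ((a + b)/√2, (a − b)/√2). Kets absent from the input have amplitude 0.
(|000⟩, |001⟩): (a, b) = (0.5556, 0) → (0.3929, 0.3929)
(|100⟩, |101⟩): (a, b) = ((0.7722 + 0.3084i), 0) → ((0.546 + 0.2181i), (0.546 + 0.2181i))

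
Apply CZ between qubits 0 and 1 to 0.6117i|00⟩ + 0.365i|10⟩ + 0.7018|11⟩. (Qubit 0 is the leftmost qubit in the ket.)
0.6117i|00⟩ + 0.365i|10⟩ - 0.7018|11⟩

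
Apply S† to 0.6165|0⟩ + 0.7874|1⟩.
0.6165|0⟩ - 0.7874i|1⟩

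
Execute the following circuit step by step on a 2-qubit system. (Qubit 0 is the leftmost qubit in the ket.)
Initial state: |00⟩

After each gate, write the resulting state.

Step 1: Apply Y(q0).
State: i|10⟩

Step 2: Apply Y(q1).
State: -|11⟩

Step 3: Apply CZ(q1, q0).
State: |11⟩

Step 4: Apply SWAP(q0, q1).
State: |11⟩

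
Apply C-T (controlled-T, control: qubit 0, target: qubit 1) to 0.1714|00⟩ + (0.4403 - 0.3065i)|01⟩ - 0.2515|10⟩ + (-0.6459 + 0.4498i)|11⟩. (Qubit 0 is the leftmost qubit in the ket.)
0.1714|00⟩ + (0.4403 - 0.3065i)|01⟩ - 0.2515|10⟩ + (-0.7748 - 0.1387i)|11⟩

C-T leaves the control-|0⟩ kets |00⟩, |01⟩ unchanged and applies T to qubit 1 on the control-|1⟩ pair (|10⟩, |11⟩).
T = [[1, 0], [0, (1/√2 + (1/√2)i)]].
With a = amp(|10⟩) = -0.2515 and b = amp(|11⟩) = (-0.6459 + 0.4498i):
new amp(|10⟩) = (1)·a = -0.2515
new amp(|11⟩) = (1/√2 + (1/√2)i)·b = (-0.7748 - 0.1387i)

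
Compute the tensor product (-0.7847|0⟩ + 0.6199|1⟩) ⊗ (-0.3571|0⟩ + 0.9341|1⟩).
0.2802|00⟩ - 0.733|01⟩ - 0.2214|10⟩ + 0.579|11⟩

amp(|b₁b₂…⟩) = product of the factor amplitudes for bits b₁, b₂, …; only kets whose every factor amplitude is nonzero survive.
|00⟩: (-0.7847)(-0.3571) = 0.2802
|01⟩: (-0.7847)(0.9341) = -0.733
|10⟩: (0.6199)(-0.3571) = -0.2214
|11⟩: (0.6199)(0.9341) = 0.579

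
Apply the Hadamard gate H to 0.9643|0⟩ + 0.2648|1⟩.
0.8691|0⟩ + 0.4946|1⟩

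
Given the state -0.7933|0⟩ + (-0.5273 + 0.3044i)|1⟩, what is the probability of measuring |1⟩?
0.3707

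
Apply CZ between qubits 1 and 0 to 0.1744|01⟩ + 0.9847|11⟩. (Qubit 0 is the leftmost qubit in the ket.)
0.1744|01⟩ - 0.9847|11⟩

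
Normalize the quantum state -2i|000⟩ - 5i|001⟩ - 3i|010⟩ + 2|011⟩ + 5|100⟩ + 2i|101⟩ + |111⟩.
-0.2357i|000⟩ - 0.5893i|001⟩ - (1/√8)i|010⟩ + 0.2357|011⟩ + 0.5893|100⟩ + 0.2357i|101⟩ + 0.1179|111⟩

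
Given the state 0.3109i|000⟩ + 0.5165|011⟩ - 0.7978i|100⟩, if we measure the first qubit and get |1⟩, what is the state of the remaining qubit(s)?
-i|00⟩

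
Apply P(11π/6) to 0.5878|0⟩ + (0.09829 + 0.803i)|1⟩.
0.5878|0⟩ + (0.4866 + 0.6463i)|1⟩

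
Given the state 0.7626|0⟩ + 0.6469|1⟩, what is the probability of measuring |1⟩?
0.4185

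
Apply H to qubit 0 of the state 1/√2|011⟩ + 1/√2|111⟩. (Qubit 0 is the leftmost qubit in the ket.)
|011⟩

H on qubit 0 mixes each pair of kets that differ only in qubit 0: amplitudes (a, b) of (|…0…⟩, |…1…⟩) become ((a + b)/√2, (a − b)/√2). Kets absent from the input have amplitude 0.
(|011⟩, |111⟩): (a, b) = (1/√2, 1/√2) → (1, 0)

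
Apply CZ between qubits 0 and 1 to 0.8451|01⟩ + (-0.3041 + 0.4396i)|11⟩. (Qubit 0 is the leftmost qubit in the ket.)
0.8451|01⟩ + (0.3041 - 0.4396i)|11⟩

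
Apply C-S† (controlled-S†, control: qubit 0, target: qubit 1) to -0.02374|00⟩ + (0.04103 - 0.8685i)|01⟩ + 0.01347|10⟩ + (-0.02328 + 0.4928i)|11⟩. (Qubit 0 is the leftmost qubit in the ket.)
-0.02374|00⟩ + (0.04103 - 0.8685i)|01⟩ + 0.01347|10⟩ + (0.4928 + 0.02328i)|11⟩

C-S† leaves the control-|0⟩ kets |00⟩, |01⟩ unchanged and applies S† to qubit 1 on the control-|1⟩ pair (|10⟩, |11⟩).
S† = [[1, 0], [0, -i]].
With a = amp(|10⟩) = 0.01347 and b = amp(|11⟩) = (-0.02328 + 0.4928i):
new amp(|10⟩) = (1)·a = 0.01347
new amp(|11⟩) = (-i)·b = (0.4928 + 0.02328i)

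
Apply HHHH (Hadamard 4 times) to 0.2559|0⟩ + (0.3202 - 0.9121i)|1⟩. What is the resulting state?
0.2559|0⟩ + (0.3202 - 0.9121i)|1⟩

H² = I, so an even number of Hadamards cancels: H^4 = I and the state is unchanged.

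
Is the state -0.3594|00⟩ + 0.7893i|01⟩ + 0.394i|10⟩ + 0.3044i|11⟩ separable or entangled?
Entangled

Writing the state as a|00⟩ + b|01⟩ + c|10⟩ + d|11⟩, it is a product state iff ad − bc = 0.
Here (a, b, c, d) = (-0.3594, 0.7893i, 0.394i, 0.3044i): ad − bc = (-0.3594)(0.3044i) − (0.7893i)(0.394i) = (0.311 - 0.1094i) ≠ 0, so the state is entangled.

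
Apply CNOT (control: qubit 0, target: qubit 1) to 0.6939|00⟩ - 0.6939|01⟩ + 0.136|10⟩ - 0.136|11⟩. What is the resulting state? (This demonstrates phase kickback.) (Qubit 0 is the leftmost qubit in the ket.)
0.6939|00⟩ - 0.6939|01⟩ - 0.136|10⟩ + 0.136|11⟩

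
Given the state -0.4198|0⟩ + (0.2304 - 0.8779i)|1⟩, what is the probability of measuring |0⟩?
0.1762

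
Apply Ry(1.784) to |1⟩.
-0.7783|0⟩ + 0.6279|1⟩

Ry(1.784) = [[cos(θ/2), −sin(θ/2)], [sin(θ/2), cos(θ/2)]]; θ = 1.784, cos(θ/2) ≈ 0.627857, sin(θ/2) ≈ 0.778329.
With a = amp(|0⟩) = 0 and b = amp(|1⟩) = 1:
new amp(|0⟩) = (0.627857)·a + (-0.778329)·b = -0.7783
new amp(|1⟩) = (0.778329)·a + (0.627857)·b = 0.6279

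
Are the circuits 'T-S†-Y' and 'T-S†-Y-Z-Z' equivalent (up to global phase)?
Yes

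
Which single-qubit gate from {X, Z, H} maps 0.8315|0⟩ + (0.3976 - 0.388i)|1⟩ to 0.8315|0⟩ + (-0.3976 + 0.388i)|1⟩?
Z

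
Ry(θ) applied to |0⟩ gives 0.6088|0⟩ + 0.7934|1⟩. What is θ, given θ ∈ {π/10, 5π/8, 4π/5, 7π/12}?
7π/12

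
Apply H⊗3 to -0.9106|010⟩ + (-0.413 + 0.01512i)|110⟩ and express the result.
(-0.468 + 0.005346i)|000⟩ + (-0.468 + 0.005346i)|001⟩ + (0.468 - 0.005346i)|010⟩ + (0.468 - 0.005346i)|011⟩ + (-0.1759 - 0.005346i)|100⟩ + (-0.1759 - 0.005346i)|101⟩ + (0.1759 + 0.005346i)|110⟩ + (0.1759 + 0.005346i)|111⟩

H⊗3 gives amp(|y⟩) = (1/2√2) Σ_x (−1)^(x·y) amp(|x⟩), where x·y is the number of positions in which both x and y have a 1.
|000⟩: (-0.9106 + (-0.413 + 0.01512i))/(2√2) = (-0.468 + 0.005346i)
|001⟩: (-0.9106 + (-0.413 + 0.01512i))/(2√2) = (-0.468 + 0.005346i)
|010⟩: (0.9106 - (-0.413 + 0.01512i))/(2√2) = (0.468 - 0.005346i)
|011⟩: (0.9106 - (-0.413 + 0.01512i))/(2√2) = (0.468 - 0.005346i)
|100⟩: (-0.9106 - (-0.413 + 0.01512i))/(2√2) = (-0.1759 - 0.005346i)
|101⟩: (-0.9106 - (-0.413 + 0.01512i))/(2√2) = (-0.1759 - 0.005346i)
|110⟩: (0.9106 + (-0.413 + 0.01512i))/(2√2) = (0.1759 + 0.005346i)
|111⟩: (0.9106 + (-0.413 + 0.01512i))/(2√2) = (0.1759 + 0.005346i)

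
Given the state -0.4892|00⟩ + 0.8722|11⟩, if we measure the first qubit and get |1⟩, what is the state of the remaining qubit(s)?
|1⟩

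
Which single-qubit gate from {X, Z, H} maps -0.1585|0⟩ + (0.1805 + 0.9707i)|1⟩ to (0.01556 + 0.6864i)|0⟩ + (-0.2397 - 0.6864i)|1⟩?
H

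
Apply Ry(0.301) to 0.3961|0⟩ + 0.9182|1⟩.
0.254|0⟩ + 0.9672|1⟩

Ry(0.301) = [[cos(θ/2), −sin(θ/2)], [sin(θ/2), cos(θ/2)]]; θ = 0.301, cos(θ/2) ≈ 0.988696, sin(θ/2) ≈ 0.149932.
With a = amp(|0⟩) = 0.3961 and b = amp(|1⟩) = 0.9182:
new amp(|0⟩) = (0.988696)·a + (-0.149932)·b = 0.254
new amp(|1⟩) = (0.149932)·a + (0.988696)·b = 0.9672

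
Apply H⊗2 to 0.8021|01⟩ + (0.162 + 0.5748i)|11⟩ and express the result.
(0.4821 + 0.2874i)|00⟩ + (-0.4821 - 0.2874i)|01⟩ + (0.3201 - 0.2874i)|10⟩ + (-0.3201 + 0.2874i)|11⟩

H⊗2 gives amp(|y⟩) = (1/2) Σ_x (−1)^(x·y) amp(|x⟩), where x·y is the number of positions in which both x and y have a 1.
|00⟩: (0.8021 + (0.162 + 0.5748i))/2 = (0.4821 + 0.2874i)
|01⟩: (-0.8021 - (0.162 + 0.5748i))/2 = (-0.4821 - 0.2874i)
|10⟩: (0.8021 - (0.162 + 0.5748i))/2 = (0.3201 - 0.2874i)
|11⟩: (-0.8021 + (0.162 + 0.5748i))/2 = (-0.3201 + 0.2874i)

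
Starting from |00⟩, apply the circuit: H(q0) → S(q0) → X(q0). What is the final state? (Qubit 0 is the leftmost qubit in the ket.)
(1/√2)i|00⟩ + 1/√2|10⟩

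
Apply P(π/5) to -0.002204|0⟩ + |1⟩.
-0.002204|0⟩ + (0.809 + 0.5878i)|1⟩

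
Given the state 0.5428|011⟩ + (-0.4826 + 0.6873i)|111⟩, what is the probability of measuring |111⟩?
0.7053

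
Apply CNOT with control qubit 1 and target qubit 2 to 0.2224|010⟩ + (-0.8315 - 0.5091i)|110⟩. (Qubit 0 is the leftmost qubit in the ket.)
0.2224|011⟩ + (-0.8315 - 0.5091i)|111⟩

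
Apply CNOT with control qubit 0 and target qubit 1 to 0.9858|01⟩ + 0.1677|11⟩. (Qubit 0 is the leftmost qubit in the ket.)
0.9858|01⟩ + 0.1677|10⟩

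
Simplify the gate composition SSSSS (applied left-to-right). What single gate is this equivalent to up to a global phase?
S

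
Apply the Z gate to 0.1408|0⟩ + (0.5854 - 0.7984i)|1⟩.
0.1408|0⟩ + (-0.5854 + 0.7984i)|1⟩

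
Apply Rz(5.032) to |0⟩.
(-0.8106 - 0.5856i)|0⟩

Rz(5.032) = [[e^(−iθ/2), 0], [0, e^(iθ/2)]] with e^(±iθ/2) = cos(θ/2) ± i·sin(θ/2); θ = 5.032, cos(θ/2) ≈ -0.810616, sin(θ/2) ≈ 0.585578.
With a = amp(|0⟩) = 1 and b = amp(|1⟩) = 0:
new amp(|0⟩) = (-0.810616 - 0.585578i)·a = (-0.8106 - 0.5856i)
new amp(|1⟩) = (-0.810616 + 0.585578i)·b = 0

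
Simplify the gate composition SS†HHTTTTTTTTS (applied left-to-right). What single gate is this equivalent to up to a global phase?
S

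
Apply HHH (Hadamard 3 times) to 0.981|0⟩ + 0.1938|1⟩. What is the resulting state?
0.8307|0⟩ + 0.5566|1⟩

H² = I, so H^3 = H: a single Hadamard. With (a, b) = (0.981, 0.1938), H gives ((a + b)/√2, (a − b)/√2) = (0.8307, 0.5566).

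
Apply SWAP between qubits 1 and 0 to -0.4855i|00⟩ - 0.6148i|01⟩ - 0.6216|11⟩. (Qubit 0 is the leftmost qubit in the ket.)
-0.4855i|00⟩ - 0.6148i|10⟩ - 0.6216|11⟩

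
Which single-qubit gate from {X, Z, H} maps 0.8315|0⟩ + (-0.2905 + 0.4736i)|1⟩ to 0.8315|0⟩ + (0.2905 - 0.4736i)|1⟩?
Z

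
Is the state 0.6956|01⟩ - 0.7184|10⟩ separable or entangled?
Entangled

Writing the state as a|00⟩ + b|01⟩ + c|10⟩ + d|11⟩, it is a product state iff ad − bc = 0.
Here (a, b, c, d) = (0, 0.6956, -0.7184, 0): ad − bc = (0)(0) − (0.6956)(-0.7184) = 0.4997 ≠ 0, so the state is entangled.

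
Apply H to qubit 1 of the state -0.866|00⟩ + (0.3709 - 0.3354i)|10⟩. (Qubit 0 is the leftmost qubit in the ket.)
-0.6124|00⟩ - 0.6124|01⟩ + (0.2623 - 0.2372i)|10⟩ + (0.2623 - 0.2372i)|11⟩

H on qubit 1 mixes each pair of kets that differ only in qubit 1: amplitudes (a, b) of (|…0…⟩, |…1…⟩) become ((a + b)/√2, (a − b)/√2). Kets absent from the input have amplitude 0.
(|00⟩, |01⟩): (a, b) = (-0.866, 0) → (-0.6124, -0.6124)
(|10⟩, |11⟩): (a, b) = ((0.3709 - 0.3354i), 0) → ((0.2623 - 0.2372i), (0.2623 - 0.2372i))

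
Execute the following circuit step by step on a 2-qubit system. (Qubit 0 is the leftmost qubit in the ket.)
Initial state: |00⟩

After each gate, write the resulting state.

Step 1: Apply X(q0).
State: |10⟩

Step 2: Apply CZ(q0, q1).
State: |10⟩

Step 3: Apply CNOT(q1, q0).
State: |10⟩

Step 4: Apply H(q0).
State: 1/√2|00⟩ - 1/√2|10⟩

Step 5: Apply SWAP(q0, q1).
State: 1/√2|00⟩ - 1/√2|01⟩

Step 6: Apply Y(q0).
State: (1/√2)i|10⟩ - (1/√2)i|11⟩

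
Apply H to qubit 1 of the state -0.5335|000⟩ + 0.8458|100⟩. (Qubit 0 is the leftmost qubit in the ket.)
-0.3772|000⟩ - 0.3772|010⟩ + 0.5981|100⟩ + 0.5981|110⟩

H on qubit 1 mixes each pair of kets that differ only in qubit 1: amplitudes (a, b) of (|…0…⟩, |…1…⟩) become ((a + b)/√2, (a − b)/√2). Kets absent from the input have amplitude 0.
(|000⟩, |010⟩): (a, b) = (-0.5335, 0) → (-0.3772, -0.3772)
(|100⟩, |110⟩): (a, b) = (0.8458, 0) → (0.5981, 0.5981)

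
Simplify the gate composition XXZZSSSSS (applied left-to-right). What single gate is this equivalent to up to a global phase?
S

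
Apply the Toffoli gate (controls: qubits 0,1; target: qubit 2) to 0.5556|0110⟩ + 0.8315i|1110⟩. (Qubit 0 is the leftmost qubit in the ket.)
0.5556|0110⟩ + 0.8315i|1100⟩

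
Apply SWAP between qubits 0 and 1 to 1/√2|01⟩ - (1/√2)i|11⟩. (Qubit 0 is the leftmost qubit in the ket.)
1/√2|10⟩ - (1/√2)i|11⟩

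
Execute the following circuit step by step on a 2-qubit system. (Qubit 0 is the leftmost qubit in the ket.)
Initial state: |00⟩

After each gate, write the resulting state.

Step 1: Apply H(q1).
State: 1/√2|00⟩ + 1/√2|01⟩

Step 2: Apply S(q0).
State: 1/√2|00⟩ + 1/√2|01⟩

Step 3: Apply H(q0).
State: 1/2|00⟩ + 1/2|01⟩ + 1/2|10⟩ + 1/2|11⟩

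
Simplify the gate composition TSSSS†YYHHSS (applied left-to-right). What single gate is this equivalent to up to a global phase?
T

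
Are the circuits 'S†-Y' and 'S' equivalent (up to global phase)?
No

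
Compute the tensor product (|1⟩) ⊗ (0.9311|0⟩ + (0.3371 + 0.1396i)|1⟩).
0.9311|10⟩ + (0.3371 + 0.1396i)|11⟩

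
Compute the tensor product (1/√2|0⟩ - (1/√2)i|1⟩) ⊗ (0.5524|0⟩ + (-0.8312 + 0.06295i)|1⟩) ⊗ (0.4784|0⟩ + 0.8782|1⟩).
0.1869|000⟩ + 0.343|001⟩ + (-0.2812 + 0.02129i)|010⟩ + (-0.5162 + 0.03909i)|011⟩ - 0.1869i|100⟩ - 0.343i|101⟩ + (0.02129 + 0.2812i)|110⟩ + (0.03909 + 0.5162i)|111⟩

amp(|b₁b₂…⟩) = product of the factor amplitudes for bits b₁, b₂, …; only kets whose every factor amplitude is nonzero survive.
|000⟩: (1/√2)(0.5524)(0.4784) = 0.1869
|001⟩: (1/√2)(0.5524)(0.8782) = 0.343
|010⟩: (1/√2)(-0.8312 + 0.06295i)(0.4784) = (-0.2812 + 0.02129i)
|011⟩: (1/√2)(-0.8312 + 0.06295i)(0.8782) = (-0.5162 + 0.03909i)
|100⟩: (-(1/√2)i)(0.5524)(0.4784) = -0.1869i
|101⟩: (-(1/√2)i)(0.5524)(0.8782) = -0.343i
|110⟩: (-(1/√2)i)(-0.8312 + 0.06295i)(0.4784) = (0.02129 + 0.2812i)
|111⟩: (-(1/√2)i)(-0.8312 + 0.06295i)(0.8782) = (0.03909 + 0.5162i)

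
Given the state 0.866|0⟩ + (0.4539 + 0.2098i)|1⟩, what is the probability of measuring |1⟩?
0.25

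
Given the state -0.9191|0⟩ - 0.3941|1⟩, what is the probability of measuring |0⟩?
0.8447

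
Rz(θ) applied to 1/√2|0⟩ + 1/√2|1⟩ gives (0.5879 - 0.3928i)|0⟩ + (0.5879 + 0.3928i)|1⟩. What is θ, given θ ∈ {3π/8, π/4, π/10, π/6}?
3π/8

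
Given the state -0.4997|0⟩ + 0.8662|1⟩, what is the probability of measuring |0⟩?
0.2497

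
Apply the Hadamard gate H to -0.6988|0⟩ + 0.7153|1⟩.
0.01167|0⟩ - 0.9999|1⟩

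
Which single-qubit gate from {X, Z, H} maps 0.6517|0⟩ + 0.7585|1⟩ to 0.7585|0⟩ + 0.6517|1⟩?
X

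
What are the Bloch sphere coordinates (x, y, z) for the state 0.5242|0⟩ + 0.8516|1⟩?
(0.8928, 0, -0.4504)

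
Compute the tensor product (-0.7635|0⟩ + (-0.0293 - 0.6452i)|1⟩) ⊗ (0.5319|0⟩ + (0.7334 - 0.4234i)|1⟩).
-0.4061|00⟩ + (-0.56 + 0.3233i)|01⟩ + (-0.01558 - 0.3432i)|10⟩ + (-0.2947 - 0.4608i)|11⟩

amp(|b₁b₂…⟩) = product of the factor amplitudes for bits b₁, b₂, …; only kets whose every factor amplitude is nonzero survive.
|00⟩: (-0.7635)(0.5319) = -0.4061
|01⟩: (-0.7635)(0.7334 - 0.4234i) = (-0.56 + 0.3233i)
|10⟩: (-0.0293 - 0.6452i)(0.5319) = (-0.01558 - 0.3432i)
|11⟩: (-0.0293 - 0.6452i)(0.7334 - 0.4234i) = (-0.2947 - 0.4608i)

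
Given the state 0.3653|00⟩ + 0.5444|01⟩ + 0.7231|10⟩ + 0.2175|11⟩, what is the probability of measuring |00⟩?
0.1334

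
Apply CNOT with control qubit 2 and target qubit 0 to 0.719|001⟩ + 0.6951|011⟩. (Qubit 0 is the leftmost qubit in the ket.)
0.719|101⟩ + 0.6951|111⟩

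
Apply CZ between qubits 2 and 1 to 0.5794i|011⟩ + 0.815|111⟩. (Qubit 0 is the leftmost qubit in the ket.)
-0.5794i|011⟩ - 0.815|111⟩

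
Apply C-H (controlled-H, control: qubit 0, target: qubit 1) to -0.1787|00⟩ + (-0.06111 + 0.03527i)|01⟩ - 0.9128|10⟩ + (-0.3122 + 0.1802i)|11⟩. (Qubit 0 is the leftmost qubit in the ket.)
-0.1787|00⟩ + (-0.06111 + 0.03527i)|01⟩ + (-0.8662 + 0.1274i)|10⟩ + (-0.4247 - 0.1274i)|11⟩

C-H leaves the control-|0⟩ kets |00⟩, |01⟩ unchanged and applies H to qubit 1 on the control-|1⟩ pair (|10⟩, |11⟩).
H = [[1/√2, 1/√2], [1/√2, -1/√2]].
With a = amp(|10⟩) = -0.9128 and b = amp(|11⟩) = (-0.3122 + 0.1802i):
new amp(|10⟩) = (1/√2)·a + (1/√2)·b = (-0.8662 + 0.1274i)
new amp(|11⟩) = (1/√2)·a + (-1/√2)·b = (-0.4247 - 0.1274i)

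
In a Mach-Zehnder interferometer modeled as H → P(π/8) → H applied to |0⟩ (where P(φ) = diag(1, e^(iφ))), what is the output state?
(0.9619 + 0.1913i)|0⟩ + (0.03806 - 0.1913i)|1⟩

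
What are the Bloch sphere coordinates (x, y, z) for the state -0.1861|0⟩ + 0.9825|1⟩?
(-0.3657, 0, -0.9307)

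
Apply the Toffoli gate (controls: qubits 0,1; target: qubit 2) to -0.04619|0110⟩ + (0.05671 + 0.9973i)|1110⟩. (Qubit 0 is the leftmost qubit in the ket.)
-0.04619|0110⟩ + (0.05671 + 0.9973i)|1100⟩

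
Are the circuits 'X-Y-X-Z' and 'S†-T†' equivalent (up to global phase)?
No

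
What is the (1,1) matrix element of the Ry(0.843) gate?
0.9125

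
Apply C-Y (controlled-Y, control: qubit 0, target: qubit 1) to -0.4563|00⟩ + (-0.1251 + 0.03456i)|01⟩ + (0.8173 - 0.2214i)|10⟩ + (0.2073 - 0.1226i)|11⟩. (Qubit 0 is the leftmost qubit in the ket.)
-0.4563|00⟩ + (-0.1251 + 0.03456i)|01⟩ + (-0.1226 - 0.2073i)|10⟩ + (0.2214 + 0.8173i)|11⟩

C-Y leaves the control-|0⟩ kets |00⟩, |01⟩ unchanged and applies Y to qubit 1 on the control-|1⟩ pair (|10⟩, |11⟩).
Y = [[0, -i], [i, 0]].
With a = amp(|10⟩) = (0.8173 - 0.2214i) and b = amp(|11⟩) = (0.2073 - 0.1226i):
new amp(|10⟩) = (-i)·b = (-0.1226 - 0.2073i)
new amp(|11⟩) = (i)·a = (0.2214 + 0.8173i)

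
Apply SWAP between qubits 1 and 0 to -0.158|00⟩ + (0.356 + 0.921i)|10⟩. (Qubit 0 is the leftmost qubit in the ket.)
-0.158|00⟩ + (0.356 + 0.921i)|01⟩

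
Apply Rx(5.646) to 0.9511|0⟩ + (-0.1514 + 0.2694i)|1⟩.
(-0.8189 + 0.04742i)|0⟩ + (0.1438 - 0.5538i)|1⟩

Rx(5.646) = [[cos(θ/2), −i·sin(θ/2)], [−i·sin(θ/2), cos(θ/2)]]; θ = 5.646, cos(θ/2) ≈ -0.949677, sin(θ/2) ≈ 0.31323.
With a = amp(|0⟩) = 0.9511 and b = amp(|1⟩) = (-0.1514 + 0.2694i):
new amp(|0⟩) = (-0.949677)·a + (-0.31323i)·b = (-0.8189 + 0.04742i)
new amp(|1⟩) = (-0.31323i)·a + (-0.949677)·b = (0.1438 - 0.5538i)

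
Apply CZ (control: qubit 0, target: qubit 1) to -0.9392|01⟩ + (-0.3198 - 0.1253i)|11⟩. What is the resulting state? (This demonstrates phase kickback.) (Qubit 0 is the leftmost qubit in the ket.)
-0.9392|01⟩ + (0.3198 + 0.1253i)|11⟩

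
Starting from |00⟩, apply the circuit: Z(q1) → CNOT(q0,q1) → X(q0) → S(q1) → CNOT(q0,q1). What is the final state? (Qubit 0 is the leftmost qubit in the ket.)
|11⟩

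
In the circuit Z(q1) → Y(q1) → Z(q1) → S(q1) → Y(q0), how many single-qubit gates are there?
5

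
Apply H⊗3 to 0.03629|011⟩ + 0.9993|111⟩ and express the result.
0.3661|000⟩ - 0.3661|001⟩ - 0.3661|010⟩ + 0.3661|011⟩ - 0.3405|100⟩ + 0.3405|101⟩ + 0.3405|110⟩ - 0.3405|111⟩

H⊗3 gives amp(|y⟩) = (1/2√2) Σ_x (−1)^(x·y) amp(|x⟩), where x·y is the number of positions in which both x and y have a 1.
|000⟩: (0.03629 + 0.9993)/(2√2) = 0.3661
|001⟩: (-0.03629 - 0.9993)/(2√2) = -0.3661
|010⟩: (-0.03629 - 0.9993)/(2√2) = -0.3661
|011⟩: (0.03629 + 0.9993)/(2√2) = 0.3661
|100⟩: (0.03629 - 0.9993)/(2√2) = -0.3405
|101⟩: (-0.03629 + 0.9993)/(2√2) = 0.3405
|110⟩: (-0.03629 + 0.9993)/(2√2) = 0.3405
|111⟩: (0.03629 - 0.9993)/(2√2) = -0.3405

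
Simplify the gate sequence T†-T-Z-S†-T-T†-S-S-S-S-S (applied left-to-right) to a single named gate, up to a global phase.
Z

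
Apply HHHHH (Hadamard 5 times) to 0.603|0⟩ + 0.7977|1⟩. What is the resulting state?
0.9904|0⟩ - 0.1377|1⟩

H² = I, so H^5 = H: a single Hadamard. With (a, b) = (0.603, 0.7977), H gives ((a + b)/√2, (a − b)/√2) = (0.9904, -0.1377).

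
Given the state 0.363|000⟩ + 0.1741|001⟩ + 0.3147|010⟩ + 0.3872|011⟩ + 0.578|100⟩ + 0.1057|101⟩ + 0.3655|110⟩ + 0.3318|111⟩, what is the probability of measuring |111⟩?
0.1101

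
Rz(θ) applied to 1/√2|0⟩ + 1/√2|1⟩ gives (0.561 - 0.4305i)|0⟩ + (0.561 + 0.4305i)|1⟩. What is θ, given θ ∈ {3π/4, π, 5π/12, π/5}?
5π/12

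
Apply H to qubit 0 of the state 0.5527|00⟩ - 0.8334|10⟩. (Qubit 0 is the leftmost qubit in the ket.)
-0.1985|00⟩ + 0.9801|10⟩

H on qubit 0 mixes each pair of kets that differ only in qubit 0: amplitudes (a, b) of (|…0…⟩, |…1…⟩) become ((a + b)/√2, (a − b)/√2). Kets absent from the input have amplitude 0.
(|00⟩, |10⟩): (a, b) = (0.5527, -0.8334) → (-0.1985, 0.9801)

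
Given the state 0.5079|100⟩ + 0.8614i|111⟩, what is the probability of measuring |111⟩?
0.742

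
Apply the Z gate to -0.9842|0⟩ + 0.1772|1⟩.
-0.9842|0⟩ - 0.1772|1⟩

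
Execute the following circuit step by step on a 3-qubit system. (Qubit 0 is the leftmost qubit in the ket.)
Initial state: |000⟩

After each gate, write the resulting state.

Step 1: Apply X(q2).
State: |001⟩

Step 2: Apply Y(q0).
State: i|101⟩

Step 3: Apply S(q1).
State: i|101⟩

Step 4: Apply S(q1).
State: i|101⟩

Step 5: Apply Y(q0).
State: |001⟩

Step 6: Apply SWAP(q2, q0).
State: |100⟩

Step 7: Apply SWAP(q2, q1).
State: |100⟩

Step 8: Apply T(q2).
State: |100⟩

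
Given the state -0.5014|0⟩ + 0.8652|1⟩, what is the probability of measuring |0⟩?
0.2514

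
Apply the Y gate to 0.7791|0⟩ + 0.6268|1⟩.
-0.6268i|0⟩ + 0.7791i|1⟩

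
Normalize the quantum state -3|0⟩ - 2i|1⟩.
-0.8321|0⟩ - 0.5547i|1⟩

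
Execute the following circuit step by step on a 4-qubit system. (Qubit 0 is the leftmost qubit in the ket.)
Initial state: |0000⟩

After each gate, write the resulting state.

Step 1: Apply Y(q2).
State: i|0010⟩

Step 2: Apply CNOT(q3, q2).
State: i|0010⟩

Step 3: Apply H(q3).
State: (1/√2)i|0010⟩ + (1/√2)i|0011⟩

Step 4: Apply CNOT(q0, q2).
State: (1/√2)i|0010⟩ + (1/√2)i|0011⟩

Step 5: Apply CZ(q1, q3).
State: (1/√2)i|0010⟩ + (1/√2)i|0011⟩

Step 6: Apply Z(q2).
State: -(1/√2)i|0010⟩ - (1/√2)i|0011⟩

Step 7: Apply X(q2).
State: -(1/√2)i|0000⟩ - (1/√2)i|0001⟩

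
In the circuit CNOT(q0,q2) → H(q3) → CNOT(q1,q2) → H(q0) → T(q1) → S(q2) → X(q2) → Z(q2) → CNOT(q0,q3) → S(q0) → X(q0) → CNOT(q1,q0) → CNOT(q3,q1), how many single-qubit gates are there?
8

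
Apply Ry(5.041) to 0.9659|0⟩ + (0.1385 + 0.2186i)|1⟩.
(-0.8661 - 0.1272i)|0⟩ + (0.4494 - 0.1778i)|1⟩

Ry(5.041) = [[cos(θ/2), −sin(θ/2)], [sin(θ/2), cos(θ/2)]]; θ = 5.041, cos(θ/2) ≈ -0.813243, sin(θ/2) ≈ 0.581924.
With a = amp(|0⟩) = 0.9659 and b = amp(|1⟩) = (0.1385 + 0.2186i):
new amp(|0⟩) = (-0.813243)·a + (-0.581924)·b = (-0.8661 - 0.1272i)
new amp(|1⟩) = (0.581924)·a + (-0.813243)·b = (0.4494 - 0.1778i)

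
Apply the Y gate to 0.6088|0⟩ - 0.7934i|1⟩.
-0.7934|0⟩ + 0.6088i|1⟩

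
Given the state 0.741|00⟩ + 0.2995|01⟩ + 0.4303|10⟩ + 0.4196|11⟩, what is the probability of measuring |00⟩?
0.5491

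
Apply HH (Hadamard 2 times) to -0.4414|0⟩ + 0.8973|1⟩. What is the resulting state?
-0.4414|0⟩ + 0.8973|1⟩

H² = I, so an even number of Hadamards cancels: H^2 = I and the state is unchanged.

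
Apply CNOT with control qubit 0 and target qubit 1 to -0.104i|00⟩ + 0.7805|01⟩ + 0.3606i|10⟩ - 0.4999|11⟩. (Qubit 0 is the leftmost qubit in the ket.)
-0.104i|00⟩ + 0.7805|01⟩ - 0.4999|10⟩ + 0.3606i|11⟩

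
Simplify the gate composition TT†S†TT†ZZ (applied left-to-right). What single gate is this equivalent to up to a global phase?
S†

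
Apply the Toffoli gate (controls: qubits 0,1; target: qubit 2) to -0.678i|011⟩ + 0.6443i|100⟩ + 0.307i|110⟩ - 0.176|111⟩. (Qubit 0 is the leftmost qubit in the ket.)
-0.678i|011⟩ + 0.6443i|100⟩ - 0.176|110⟩ + 0.307i|111⟩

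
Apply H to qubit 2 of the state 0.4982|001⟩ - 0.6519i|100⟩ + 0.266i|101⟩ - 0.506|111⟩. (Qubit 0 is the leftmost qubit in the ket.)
0.3523|000⟩ - 0.3523|001⟩ - 0.2729i|100⟩ - 0.6491i|101⟩ - 0.3578|110⟩ + 0.3578|111⟩

H on qubit 2 mixes each pair of kets that differ only in qubit 2: amplitudes (a, b) of (|…0…⟩, |…1…⟩) become ((a + b)/√2, (a − b)/√2). Kets absent from the input have amplitude 0.
(|000⟩, |001⟩): (a, b) = (0, 0.4982) → (0.3523, -0.3523)
(|100⟩, |101⟩): (a, b) = (-0.6519i, 0.266i) → (-0.2729i, -0.6491i)
(|110⟩, |111⟩): (a, b) = (0, -0.506) → (-0.3578, 0.3578)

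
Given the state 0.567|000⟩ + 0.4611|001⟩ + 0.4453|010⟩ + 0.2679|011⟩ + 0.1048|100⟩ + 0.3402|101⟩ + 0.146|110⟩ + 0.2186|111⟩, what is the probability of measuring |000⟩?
0.3215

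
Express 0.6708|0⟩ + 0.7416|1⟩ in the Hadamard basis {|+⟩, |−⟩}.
0.9987|+⟩ - 0.05006|−⟩

With |ψ⟩ = α|0⟩ + β|1⟩, the Hadamard-basis coefficients are ⟨+|ψ⟩ = (α + β)/√2 and ⟨−|ψ⟩ = (α − β)/√2.
Here α = 0.6708, β = 0.7416: (α + β)/√2 = 0.9987, (α − β)/√2 = -0.05006.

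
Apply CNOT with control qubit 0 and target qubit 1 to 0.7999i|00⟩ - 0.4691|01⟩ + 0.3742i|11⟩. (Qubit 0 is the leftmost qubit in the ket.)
0.7999i|00⟩ - 0.4691|01⟩ + 0.3742i|10⟩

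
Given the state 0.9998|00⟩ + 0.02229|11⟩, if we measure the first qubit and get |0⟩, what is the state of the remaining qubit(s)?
|0⟩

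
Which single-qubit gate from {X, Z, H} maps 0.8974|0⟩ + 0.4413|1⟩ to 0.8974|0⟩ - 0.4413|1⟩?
Z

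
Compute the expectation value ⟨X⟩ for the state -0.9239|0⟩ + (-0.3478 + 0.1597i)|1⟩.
0.6427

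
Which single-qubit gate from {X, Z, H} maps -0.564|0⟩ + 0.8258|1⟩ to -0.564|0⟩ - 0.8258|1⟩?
Z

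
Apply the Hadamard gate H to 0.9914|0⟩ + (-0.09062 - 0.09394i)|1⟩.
(0.6369 - 0.06643i)|0⟩ + (0.7651 + 0.06643i)|1⟩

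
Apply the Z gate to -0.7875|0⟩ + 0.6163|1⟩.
-0.7875|0⟩ - 0.6163|1⟩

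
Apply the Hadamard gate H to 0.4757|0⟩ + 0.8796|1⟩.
0.9583|0⟩ - 0.2856|1⟩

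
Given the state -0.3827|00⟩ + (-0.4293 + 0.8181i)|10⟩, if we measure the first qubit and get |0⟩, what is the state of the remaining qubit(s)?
-|0⟩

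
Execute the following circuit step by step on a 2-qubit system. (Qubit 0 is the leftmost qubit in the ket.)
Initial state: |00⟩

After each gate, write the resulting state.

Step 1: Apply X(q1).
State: |01⟩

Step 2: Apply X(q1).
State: |00⟩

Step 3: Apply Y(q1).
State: i|01⟩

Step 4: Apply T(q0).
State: i|01⟩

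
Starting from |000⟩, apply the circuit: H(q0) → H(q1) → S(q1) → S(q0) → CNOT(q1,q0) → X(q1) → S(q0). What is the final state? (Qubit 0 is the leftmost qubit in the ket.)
-1/2|000⟩ + 1/2|010⟩ - 1/2|100⟩ - 1/2|110⟩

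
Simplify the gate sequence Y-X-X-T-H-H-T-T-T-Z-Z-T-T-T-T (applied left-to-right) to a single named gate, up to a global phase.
Y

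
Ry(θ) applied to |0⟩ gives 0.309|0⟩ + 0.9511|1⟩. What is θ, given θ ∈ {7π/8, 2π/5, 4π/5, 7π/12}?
4π/5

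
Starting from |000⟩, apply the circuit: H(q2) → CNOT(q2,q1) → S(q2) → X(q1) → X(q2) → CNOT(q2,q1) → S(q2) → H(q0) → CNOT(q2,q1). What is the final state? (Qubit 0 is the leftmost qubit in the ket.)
(1/2)i|000⟩ + (1/2)i|011⟩ + (1/2)i|100⟩ + (1/2)i|111⟩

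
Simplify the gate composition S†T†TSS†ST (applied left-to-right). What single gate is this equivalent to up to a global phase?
T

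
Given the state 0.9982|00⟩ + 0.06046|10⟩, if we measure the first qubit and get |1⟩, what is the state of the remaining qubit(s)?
|0⟩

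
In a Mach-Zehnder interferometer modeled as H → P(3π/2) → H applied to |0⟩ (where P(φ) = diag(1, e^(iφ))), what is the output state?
(1/2 - (1/2)i)|0⟩ + (1/2 + (1/2)i)|1⟩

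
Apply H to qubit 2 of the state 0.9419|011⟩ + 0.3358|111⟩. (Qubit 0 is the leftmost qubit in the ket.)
0.666|010⟩ - 0.666|011⟩ + 0.2374|110⟩ - 0.2374|111⟩

H on qubit 2 mixes each pair of kets that differ only in qubit 2: amplitudes (a, b) of (|…0…⟩, |…1…⟩) become ((a + b)/√2, (a − b)/√2). Kets absent from the input have amplitude 0.
(|010⟩, |011⟩): (a, b) = (0, 0.9419) → (0.666, -0.666)
(|110⟩, |111⟩): (a, b) = (0, 0.3358) → (0.2374, -0.2374)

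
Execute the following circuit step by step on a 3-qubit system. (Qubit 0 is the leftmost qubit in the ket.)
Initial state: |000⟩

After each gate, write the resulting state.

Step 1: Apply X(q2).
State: |001⟩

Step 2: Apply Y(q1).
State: i|011⟩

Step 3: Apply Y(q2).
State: |010⟩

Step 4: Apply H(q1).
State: 1/√2|000⟩ - 1/√2|010⟩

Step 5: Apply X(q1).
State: -1/√2|000⟩ + 1/√2|010⟩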